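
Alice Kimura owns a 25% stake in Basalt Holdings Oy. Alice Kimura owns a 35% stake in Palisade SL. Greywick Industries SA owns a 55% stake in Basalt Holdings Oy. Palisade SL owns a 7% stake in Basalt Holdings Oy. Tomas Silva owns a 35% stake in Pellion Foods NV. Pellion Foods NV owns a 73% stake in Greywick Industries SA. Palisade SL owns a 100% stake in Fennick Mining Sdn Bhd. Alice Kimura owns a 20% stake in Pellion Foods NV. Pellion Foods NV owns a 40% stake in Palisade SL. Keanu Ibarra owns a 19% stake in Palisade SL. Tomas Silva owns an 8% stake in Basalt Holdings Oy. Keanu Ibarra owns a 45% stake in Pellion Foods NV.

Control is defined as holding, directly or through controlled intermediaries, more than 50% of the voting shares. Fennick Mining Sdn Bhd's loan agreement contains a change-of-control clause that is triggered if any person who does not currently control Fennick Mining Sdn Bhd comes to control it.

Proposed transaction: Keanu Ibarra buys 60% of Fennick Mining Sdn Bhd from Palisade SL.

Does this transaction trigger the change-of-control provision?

Yes

The purchase adds only to Keanu's holdings (Palisade's stake shrinks), so Keanu is the only person who could newly come to control Fennick.
Keanu's largest direct stake is 45% in Pellion, which does not meet the threshold, so Keanu controls no company.
Neither Keanu nor any entity Keanu controls holds any voting interest in Fennick.
So before the transaction, Keanu does not control Fennick.
After the purchase, Keanu holds 60% of Fennick directly, and Palisade's stake falls to 40%.
Keanu holds 60% of Fennick, so Keanu controls Fennick.
Keanu did not control Fennick before and does after, so the clause is triggered.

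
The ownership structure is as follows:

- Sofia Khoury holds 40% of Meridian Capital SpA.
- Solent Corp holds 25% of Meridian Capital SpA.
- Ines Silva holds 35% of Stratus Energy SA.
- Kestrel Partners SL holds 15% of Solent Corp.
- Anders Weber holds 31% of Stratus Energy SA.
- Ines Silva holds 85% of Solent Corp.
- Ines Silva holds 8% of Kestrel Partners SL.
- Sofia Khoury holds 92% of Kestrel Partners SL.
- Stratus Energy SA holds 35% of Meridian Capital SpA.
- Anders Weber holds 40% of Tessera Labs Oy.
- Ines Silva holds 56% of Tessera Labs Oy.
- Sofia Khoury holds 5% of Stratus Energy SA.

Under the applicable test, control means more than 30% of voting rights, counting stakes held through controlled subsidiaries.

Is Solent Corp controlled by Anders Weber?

Anders holds 40% of Tessera, so Anders controls Tessera.
Anders holds 31% of Stratus, so Anders controls Stratus.
Stratus holds 35% of Meridian, so Anders controls Meridian.
Neither Anders nor any entity Anders controls holds any voting interest in Solent.
So Anders does not control Solent.

No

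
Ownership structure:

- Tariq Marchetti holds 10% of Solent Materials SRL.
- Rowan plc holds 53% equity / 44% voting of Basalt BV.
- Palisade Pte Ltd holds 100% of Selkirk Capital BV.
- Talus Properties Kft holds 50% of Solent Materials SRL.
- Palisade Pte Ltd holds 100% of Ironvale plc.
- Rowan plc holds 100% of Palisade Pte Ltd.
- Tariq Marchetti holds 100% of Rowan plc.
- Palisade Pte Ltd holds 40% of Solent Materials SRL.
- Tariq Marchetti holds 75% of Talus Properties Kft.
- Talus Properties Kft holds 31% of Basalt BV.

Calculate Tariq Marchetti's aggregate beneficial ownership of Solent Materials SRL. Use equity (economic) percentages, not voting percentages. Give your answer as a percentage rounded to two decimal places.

Tariq reaches Solent along 3 paths.
Direct stake: 10% = 10%.
Via Talus: 75% × 50% = 37.5%.
Via Rowan → Palisade: 100% × 100% × 40% = 40%.
Total: 10% + 37.5% + 40% = 87.5%.
Rounded: 87.50%.

87.50%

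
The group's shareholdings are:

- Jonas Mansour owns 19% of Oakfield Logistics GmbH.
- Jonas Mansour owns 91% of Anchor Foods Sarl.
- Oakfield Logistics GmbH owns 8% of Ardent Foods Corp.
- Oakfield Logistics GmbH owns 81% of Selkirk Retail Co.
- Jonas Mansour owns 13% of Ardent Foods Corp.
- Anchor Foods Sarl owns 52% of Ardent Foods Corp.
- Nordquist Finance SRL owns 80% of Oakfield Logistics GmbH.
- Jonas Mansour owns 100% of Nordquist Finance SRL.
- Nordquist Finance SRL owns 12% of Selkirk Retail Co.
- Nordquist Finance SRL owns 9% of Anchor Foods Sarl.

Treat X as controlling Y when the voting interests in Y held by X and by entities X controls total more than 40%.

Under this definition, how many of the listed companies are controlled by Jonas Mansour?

5

Jonas holds 100% of Nordquist, so Jonas controls Nordquist.
Nordquist and Jonas together hold 80% + 19% = 99% of Oakfield, so Jonas controls Oakfield.
Nordquist and Jonas together hold 9% + 91% = 100% of Anchor, so Jonas controls Anchor.
Oakfield and Anchor and Jonas together hold 8% + 52% + 13% = 73% of Ardent, so Jonas controls Ardent.
Oakfield and Nordquist together hold 81% + 12% = 93% of Selkirk, so Jonas controls Selkirk.
Jonas controls 5 companies.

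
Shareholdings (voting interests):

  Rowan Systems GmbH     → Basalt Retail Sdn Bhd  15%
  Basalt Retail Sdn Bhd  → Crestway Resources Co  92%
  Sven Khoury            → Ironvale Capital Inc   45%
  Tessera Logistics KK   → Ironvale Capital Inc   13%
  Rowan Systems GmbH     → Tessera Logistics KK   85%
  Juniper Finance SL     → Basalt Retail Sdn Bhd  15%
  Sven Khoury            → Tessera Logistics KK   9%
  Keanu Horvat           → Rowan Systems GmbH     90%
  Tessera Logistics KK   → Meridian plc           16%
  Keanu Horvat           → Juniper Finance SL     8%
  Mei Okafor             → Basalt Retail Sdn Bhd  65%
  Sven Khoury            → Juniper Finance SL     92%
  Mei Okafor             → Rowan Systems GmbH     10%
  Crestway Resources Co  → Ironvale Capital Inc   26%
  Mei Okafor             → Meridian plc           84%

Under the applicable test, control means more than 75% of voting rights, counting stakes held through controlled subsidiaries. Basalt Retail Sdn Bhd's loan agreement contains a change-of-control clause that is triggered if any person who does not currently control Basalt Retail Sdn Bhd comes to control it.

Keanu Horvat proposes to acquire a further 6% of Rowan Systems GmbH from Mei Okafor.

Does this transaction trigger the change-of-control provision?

No

The purchase adds only to Keanu's holdings (Mei's stake shrinks), so Keanu is the only person who could newly come to control Basalt.
Keanu holds 90% of Rowan, so Keanu controls Rowan.
Rowan holds 85% of Tessera, so Keanu controls Tessera.
In Basalt, Keanu's side holds only 15%, not > 75%.
So before the transaction, Keanu does not control Basalt.
After the purchase, Keanu's direct stake in Rowan rises to 90% + 6% = 96%, and Mei's stake falls to 4%.
Keanu holds 96% of Rowan, so Keanu controls Rowan.
After the transaction, Keanu's side holds 15% of Basalt, not > 75%, so Keanu still does not control Basalt.
No new person acquires control, so the clause is not triggered.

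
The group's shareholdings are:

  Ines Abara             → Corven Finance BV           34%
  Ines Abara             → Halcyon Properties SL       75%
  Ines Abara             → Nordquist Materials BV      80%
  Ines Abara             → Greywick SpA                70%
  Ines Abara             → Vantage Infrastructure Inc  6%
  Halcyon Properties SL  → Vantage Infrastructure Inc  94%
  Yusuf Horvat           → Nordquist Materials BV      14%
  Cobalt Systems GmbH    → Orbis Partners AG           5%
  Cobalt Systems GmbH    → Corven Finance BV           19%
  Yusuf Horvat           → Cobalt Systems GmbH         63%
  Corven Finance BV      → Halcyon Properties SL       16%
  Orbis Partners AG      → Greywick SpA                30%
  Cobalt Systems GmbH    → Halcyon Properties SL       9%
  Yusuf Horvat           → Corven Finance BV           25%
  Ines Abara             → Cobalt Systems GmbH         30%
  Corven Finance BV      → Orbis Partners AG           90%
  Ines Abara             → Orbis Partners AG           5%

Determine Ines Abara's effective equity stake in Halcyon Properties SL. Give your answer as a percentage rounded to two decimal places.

84.05%

Ines reaches Halcyon along 4 paths.
Direct stake: 75% = 75%.
Via Cobalt → Corven: 30% × 19% × 16% = 0.912%.
Via Corven: 34% × 16% = 5.44%.
Via Cobalt: 30% × 9% = 2.7%.
Total: 75% + 0.912% + 5.44% + 2.7% = 84.052%.
Rounded: 84.05%.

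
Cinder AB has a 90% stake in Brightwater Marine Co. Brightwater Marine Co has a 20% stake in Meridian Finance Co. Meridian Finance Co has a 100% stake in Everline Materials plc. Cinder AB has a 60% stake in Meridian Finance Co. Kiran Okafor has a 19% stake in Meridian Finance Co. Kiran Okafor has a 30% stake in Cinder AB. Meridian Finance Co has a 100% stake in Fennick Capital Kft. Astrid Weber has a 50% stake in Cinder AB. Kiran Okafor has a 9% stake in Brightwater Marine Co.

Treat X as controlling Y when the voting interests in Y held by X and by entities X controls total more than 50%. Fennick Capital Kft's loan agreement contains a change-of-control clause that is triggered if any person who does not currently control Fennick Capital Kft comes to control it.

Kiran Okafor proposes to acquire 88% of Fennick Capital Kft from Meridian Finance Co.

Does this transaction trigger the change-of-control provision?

Yes

The purchase adds only to Kiran's holdings (Meridian's stake shrinks), so Kiran is the only person who could newly come to control Fennick.
Kiran's largest direct stake is 30% in Cinder, which does not meet the threshold, so Kiran controls no company.
Neither Kiran nor any entity Kiran controls holds any voting interest in Fennick.
So before the transaction, Kiran does not control Fennick.
After the purchase, Kiran holds 88% of Fennick directly, and Meridian's stake falls to 12%.
Kiran holds 88% of Fennick, so Kiran controls Fennick.
Kiran did not control Fennick before and does after, so the clause is triggered.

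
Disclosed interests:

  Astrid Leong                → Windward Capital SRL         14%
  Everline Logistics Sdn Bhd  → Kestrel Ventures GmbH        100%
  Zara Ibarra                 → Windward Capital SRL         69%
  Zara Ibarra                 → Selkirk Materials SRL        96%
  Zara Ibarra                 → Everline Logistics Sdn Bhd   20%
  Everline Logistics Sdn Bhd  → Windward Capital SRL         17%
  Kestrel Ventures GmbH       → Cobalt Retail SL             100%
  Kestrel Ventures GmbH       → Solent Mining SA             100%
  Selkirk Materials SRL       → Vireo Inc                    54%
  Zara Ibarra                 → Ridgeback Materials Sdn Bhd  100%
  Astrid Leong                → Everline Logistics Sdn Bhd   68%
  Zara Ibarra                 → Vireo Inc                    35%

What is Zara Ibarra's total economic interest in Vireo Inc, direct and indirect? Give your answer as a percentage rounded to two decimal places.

Zara reaches Vireo along 2 paths.
Direct stake: 35% = 35%.
Via Selkirk: 96% × 54% = 51.84%.
Total: 35% + 51.84% = 86.84%.

86.84%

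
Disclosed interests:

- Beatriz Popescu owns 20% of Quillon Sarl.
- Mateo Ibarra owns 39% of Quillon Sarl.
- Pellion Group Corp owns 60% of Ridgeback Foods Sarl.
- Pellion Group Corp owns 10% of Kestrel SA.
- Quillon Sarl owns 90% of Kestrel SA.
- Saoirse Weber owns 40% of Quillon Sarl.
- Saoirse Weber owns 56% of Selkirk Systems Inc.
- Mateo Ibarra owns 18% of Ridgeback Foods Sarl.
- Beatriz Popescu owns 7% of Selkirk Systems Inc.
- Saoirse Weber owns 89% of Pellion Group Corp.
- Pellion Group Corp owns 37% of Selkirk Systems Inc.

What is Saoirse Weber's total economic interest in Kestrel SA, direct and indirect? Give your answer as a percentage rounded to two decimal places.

44.90%

Saoirse reaches Kestrel along 2 paths.
Via Quillon: 40% × 90% = 36%.
Via Pellion: 89% × 10% = 8.9%.
Total: 36% + 8.9% = 44.9%.
Rounded: 44.90%.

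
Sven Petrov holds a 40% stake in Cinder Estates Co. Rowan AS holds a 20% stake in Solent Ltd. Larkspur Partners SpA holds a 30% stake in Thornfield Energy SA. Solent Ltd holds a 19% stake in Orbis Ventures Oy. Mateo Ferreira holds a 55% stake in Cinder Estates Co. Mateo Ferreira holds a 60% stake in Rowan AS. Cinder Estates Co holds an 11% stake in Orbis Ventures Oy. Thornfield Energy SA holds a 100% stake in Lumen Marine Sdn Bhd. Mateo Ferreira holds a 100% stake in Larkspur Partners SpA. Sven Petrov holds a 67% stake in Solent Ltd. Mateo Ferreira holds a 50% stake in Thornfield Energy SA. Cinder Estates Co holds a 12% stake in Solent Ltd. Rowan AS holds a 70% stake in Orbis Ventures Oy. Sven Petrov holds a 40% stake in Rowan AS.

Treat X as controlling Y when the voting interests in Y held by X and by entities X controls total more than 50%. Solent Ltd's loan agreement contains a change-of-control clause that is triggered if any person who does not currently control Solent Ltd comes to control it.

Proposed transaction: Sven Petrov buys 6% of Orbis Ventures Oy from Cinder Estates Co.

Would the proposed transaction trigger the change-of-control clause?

No

The purchase adds only to Sven's holdings (Cinder's stake shrinks), so Sven is the only person who could newly come to control Solent.
Sven holds 67% of Solent, so Sven controls Solent.
So Sven already controls Solent before the transaction.
After the purchase, Sven holds 6% of Orbis directly, and Cinder's stake falls to 5%.
Sven controlled Solent already, so this is not a new person acquiring control; every other person's position is unchanged or reduced.
No new person acquires control, so the clause is not triggered.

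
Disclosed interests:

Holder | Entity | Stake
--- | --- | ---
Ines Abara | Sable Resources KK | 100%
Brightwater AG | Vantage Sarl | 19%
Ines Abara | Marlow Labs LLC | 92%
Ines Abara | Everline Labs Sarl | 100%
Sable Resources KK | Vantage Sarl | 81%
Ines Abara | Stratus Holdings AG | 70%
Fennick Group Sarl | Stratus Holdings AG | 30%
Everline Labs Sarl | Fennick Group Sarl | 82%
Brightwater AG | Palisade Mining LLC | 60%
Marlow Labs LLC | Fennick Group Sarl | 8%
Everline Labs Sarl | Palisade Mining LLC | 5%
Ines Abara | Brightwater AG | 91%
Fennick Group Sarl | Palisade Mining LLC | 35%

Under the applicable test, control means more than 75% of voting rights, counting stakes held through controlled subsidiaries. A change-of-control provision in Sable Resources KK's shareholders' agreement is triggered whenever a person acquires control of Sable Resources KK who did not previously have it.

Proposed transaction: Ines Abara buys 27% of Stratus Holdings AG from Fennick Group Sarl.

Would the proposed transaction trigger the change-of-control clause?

The purchase adds only to Ines's holdings (Fennick's stake shrinks), so Ines is the only person who could newly come to control Sable.
Ines holds 100% of Sable, so Ines controls Sable.
So Ines already controls Sable before the transaction.
After the purchase, Ines's direct stake in Stratus rises to 70% + 27% = 97%, and Fennick's stake falls to 3%.
Ines controlled Sable already, so this is not a new person acquiring control; every other person's position is unchanged or reduced.
No new person acquires control, so the clause is not triggered.

No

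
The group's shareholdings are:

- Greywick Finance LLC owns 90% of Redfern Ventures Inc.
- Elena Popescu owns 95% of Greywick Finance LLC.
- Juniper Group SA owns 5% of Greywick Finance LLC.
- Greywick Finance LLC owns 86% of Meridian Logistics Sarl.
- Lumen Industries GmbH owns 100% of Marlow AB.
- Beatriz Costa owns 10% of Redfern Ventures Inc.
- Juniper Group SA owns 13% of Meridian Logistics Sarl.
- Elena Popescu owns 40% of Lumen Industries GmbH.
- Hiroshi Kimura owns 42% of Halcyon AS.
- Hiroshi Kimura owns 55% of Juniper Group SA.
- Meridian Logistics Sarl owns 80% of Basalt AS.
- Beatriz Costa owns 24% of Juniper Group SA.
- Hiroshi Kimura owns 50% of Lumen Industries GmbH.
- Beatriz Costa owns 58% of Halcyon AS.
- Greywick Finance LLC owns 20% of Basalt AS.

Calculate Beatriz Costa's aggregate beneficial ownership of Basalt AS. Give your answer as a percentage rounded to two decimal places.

3.56%

Beatriz reaches Basalt along 3 paths.
Via Juniper → Greywick: 24% × 5% × 20% = 0.24%.
Via Juniper → Greywick → Meridian: 24% × 5% × 86% × 80% = 0.8256%.
Via Juniper → Meridian: 24% × 13% × 80% = 2.496%.
Total: 0.24% + 0.8256% + 2.496% = 3.5616%.
Rounded: 3.56%.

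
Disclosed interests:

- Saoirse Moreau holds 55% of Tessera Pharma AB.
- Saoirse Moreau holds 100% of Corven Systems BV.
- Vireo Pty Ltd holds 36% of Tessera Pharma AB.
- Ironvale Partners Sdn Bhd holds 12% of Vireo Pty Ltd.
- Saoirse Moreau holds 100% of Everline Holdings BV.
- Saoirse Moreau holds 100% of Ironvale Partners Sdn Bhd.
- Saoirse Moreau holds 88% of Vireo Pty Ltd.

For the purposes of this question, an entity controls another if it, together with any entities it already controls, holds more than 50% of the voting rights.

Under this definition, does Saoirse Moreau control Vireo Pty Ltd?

Yes

Saoirse holds 100% of Ironvale, so Saoirse controls Ironvale.
Saoirse and Ironvale together hold 88% + 12% = 100% of Vireo, so Saoirse controls Vireo.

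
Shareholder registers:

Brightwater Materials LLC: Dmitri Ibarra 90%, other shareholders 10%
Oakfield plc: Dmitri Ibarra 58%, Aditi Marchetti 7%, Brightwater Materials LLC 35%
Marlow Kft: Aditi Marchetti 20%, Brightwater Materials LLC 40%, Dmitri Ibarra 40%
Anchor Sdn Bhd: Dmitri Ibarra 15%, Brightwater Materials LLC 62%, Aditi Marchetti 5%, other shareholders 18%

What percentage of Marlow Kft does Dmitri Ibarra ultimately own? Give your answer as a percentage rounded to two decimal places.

76.00%

Dmitri reaches Marlow along 2 paths.
Via Brightwater: 90% × 40% = 36%.
Direct stake: 40% = 40%.
Total: 36% + 40% = 76%.
Rounded: 76.00%.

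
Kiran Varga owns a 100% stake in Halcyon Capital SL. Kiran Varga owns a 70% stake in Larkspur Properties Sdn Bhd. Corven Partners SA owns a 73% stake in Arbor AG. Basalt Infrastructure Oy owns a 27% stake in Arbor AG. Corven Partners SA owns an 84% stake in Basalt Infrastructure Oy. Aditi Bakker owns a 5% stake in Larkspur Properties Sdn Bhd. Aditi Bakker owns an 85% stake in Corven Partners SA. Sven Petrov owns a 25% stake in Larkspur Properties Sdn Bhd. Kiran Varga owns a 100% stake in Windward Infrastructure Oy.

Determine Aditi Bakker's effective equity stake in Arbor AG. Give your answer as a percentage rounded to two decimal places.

Aditi reaches Arbor along 2 paths.
Via Corven: 85% × 73% = 62.05%.
Via Corven → Basalt: 85% × 84% × 27% = 19.278%.
Total: 62.05% + 19.278% = 81.328%.
Rounded: 81.33%.

81.33%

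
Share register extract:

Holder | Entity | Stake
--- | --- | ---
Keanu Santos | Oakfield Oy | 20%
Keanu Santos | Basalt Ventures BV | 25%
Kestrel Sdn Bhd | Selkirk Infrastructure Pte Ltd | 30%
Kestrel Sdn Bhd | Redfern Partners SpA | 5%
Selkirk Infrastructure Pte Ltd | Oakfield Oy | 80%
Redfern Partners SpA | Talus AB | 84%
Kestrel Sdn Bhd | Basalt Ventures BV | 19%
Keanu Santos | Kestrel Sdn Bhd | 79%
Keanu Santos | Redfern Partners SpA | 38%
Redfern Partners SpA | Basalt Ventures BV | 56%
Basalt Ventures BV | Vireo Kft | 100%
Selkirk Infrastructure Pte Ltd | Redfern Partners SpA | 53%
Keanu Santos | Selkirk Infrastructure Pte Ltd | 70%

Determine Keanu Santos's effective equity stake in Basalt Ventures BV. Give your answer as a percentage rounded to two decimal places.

Keanu reaches Basalt along 6 paths.
Via Kestrel: 79% × 19% = 15.01%.
Direct stake: 25% = 25%.
Via Selkirk → Redfern: 70% × 53% × 56% = 20.776%.
Via Kestrel → Selkirk → Redfern: 79% × 30% × 53% × 56% = 7.03416%.
Via Redfern: 38% × 56% = 21.28%.
Via Kestrel → Redfern: 79% × 5% × 56% = 2.212%.
Total: 15.01% + 25% + 20.776% + 7.03416% + 21.28% + 2.212% = 91.31216%.
Rounded: 91.31%.

91.31%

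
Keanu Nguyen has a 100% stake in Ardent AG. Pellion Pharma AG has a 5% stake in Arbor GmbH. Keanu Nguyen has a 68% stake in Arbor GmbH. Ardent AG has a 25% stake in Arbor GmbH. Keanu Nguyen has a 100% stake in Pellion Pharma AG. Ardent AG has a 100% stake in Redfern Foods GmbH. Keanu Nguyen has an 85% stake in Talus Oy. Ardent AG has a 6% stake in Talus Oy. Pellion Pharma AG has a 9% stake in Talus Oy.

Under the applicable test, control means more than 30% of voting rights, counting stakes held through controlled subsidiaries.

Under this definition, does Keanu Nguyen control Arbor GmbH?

Yes

Keanu holds 100% of Ardent, so Keanu controls Ardent.
Keanu holds 100% of Pellion, so Keanu controls Pellion.
Ardent and Keanu and Pellion together hold 25% + 68% + 5% = 98% of Arbor, so Keanu controls Arbor.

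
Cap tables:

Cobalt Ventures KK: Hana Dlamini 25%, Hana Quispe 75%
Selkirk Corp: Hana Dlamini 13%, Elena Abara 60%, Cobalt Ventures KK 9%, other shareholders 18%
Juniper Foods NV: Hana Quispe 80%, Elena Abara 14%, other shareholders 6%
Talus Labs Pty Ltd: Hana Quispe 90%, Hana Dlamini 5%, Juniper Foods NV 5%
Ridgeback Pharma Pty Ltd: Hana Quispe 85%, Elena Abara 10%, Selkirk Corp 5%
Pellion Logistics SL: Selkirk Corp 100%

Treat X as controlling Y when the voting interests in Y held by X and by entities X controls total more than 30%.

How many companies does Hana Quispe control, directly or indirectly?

4

Hana Quispe holds 75% of Cobalt, so Hana Quispe controls Cobalt.
Hana Quispe holds 80% of Juniper, so Hana Quispe controls Juniper.
Hana Quispe and Juniper together hold 90% + 5% = 95% of Talus, so Hana Quispe controls Talus.
Hana Quispe holds 85% of Ridgeback, so Hana Quispe controls Ridgeback.
No other company's threshold is met.
Hana Quispe controls 4 companies.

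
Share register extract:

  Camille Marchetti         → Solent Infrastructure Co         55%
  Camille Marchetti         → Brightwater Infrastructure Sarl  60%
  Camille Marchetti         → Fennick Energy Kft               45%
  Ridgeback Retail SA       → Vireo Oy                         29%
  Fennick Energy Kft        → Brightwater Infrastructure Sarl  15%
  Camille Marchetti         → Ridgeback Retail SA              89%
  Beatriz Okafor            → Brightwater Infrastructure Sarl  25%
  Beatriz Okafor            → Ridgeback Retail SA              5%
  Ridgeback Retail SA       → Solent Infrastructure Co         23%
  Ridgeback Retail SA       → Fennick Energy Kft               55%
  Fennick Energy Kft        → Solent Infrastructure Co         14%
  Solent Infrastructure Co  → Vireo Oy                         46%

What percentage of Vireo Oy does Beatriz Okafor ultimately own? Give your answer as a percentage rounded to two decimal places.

Beatriz reaches Vireo along 3 paths.
Via Ridgeback → Solent: 5% × 23% × 46% = 0.529%.
Via Ridgeback → Fennick → Solent: 5% × 55% × 14% × 46% = 0.1771%.
Via Ridgeback: 5% × 29% = 1.45%.
Total: 0.529% + 0.1771% + 1.45% = 2.1561%.
Rounded: 2.16%.

2.16%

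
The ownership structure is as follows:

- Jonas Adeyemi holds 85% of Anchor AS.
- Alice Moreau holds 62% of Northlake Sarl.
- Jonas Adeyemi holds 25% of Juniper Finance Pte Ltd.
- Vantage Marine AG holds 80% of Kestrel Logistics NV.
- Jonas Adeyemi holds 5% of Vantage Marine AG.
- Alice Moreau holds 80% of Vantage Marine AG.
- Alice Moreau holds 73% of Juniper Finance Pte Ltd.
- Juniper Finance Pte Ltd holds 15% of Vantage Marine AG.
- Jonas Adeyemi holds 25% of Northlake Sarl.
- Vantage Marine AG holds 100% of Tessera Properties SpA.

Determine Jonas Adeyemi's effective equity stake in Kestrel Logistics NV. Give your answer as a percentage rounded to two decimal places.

7.00%

Jonas reaches Kestrel along 2 paths.
Via Vantage: 5% × 80% = 4%.
Via Juniper → Vantage: 25% × 15% × 80% = 3%.
Total: 4% + 3% = 7%.
Rounded: 7.00%.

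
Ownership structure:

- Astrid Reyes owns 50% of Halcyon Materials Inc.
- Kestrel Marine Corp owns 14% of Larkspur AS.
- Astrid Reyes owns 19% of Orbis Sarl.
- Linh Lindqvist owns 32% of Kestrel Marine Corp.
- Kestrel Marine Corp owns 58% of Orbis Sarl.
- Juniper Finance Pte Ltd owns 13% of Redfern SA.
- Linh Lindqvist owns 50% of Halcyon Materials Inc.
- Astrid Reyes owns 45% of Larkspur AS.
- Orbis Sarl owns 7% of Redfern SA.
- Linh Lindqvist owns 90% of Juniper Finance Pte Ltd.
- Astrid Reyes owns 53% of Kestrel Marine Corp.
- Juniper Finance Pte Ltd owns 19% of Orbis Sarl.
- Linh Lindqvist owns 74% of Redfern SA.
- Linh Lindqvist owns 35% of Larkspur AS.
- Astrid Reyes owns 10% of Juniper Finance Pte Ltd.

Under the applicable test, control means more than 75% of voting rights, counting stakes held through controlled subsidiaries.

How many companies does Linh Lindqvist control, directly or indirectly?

2

Linh holds 90% of Juniper, so Linh controls Juniper.
Juniper and Linh together hold 13% + 74% = 87% of Redfern, so Linh controls Redfern.
No other company's threshold is met.
Linh controls 2 companies.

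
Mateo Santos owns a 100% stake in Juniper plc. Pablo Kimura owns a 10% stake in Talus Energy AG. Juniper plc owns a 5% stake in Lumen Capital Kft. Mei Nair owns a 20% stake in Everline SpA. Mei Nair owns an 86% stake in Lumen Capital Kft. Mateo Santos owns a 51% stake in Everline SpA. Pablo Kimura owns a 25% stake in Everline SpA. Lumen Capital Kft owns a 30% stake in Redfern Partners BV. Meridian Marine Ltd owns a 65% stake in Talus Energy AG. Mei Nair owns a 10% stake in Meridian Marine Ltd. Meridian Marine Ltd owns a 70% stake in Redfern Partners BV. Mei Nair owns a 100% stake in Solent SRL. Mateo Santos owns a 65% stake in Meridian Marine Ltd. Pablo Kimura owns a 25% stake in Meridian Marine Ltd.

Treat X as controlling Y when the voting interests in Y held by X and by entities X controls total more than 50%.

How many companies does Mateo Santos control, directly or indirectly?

5

Mateo holds 100% of Juniper, so Mateo controls Juniper.
Mateo holds 65% of Meridian, so Mateo controls Meridian.
Mateo holds 51% of Everline, so Mateo controls Everline.
Meridian holds 65% of Talus, so Mateo controls Talus.
Meridian holds 70% of Redfern, so Mateo controls Redfern.
No other company's threshold is met.
Mateo controls 5 companies.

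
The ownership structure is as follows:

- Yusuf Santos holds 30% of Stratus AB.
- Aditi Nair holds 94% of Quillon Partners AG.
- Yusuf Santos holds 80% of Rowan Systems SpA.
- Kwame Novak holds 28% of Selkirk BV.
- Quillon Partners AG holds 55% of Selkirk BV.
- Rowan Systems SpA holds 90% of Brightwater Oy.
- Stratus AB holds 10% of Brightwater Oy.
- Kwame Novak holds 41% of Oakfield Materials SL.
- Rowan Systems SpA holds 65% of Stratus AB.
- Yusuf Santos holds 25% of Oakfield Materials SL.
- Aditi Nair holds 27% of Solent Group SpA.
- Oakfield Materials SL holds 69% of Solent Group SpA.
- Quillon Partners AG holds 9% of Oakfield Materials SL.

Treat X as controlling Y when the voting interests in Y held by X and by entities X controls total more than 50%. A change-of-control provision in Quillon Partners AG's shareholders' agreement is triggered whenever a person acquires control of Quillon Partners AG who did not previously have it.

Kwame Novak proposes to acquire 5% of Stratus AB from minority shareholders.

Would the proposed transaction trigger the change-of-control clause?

No

The purchase changes only Kwame's holdings, so Kwame is the only person who could newly come to control Quillon.
Kwame's largest direct stake is 41% in Oakfield, which does not meet the threshold, so Kwame controls no company.
Neither Kwame nor any entity Kwame controls holds any voting interest in Quillon.
So before the transaction, Kwame does not control Quillon.
After the purchase, Kwame holds 5% of Stratus directly.
Kwame's side now holds 5% of Stratus, not > 50%, so Kwame still does not control Stratus.
After the transaction, neither Kwame nor any entity Kwame controls holds a voting interest in Quillon, so Kwame still does not control it.
No new person acquires control, so the clause is not triggered.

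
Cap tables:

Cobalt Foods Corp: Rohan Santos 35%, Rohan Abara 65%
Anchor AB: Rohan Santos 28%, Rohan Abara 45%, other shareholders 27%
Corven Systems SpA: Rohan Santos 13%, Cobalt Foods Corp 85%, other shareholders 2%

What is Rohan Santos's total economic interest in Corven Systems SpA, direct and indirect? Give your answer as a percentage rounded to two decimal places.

42.75%

Rohan Santos reaches Corven along 2 paths.
Direct stake: 13% = 13%.
Via Cobalt: 35% × 85% = 29.75%.
Total: 13% + 29.75% = 42.75%.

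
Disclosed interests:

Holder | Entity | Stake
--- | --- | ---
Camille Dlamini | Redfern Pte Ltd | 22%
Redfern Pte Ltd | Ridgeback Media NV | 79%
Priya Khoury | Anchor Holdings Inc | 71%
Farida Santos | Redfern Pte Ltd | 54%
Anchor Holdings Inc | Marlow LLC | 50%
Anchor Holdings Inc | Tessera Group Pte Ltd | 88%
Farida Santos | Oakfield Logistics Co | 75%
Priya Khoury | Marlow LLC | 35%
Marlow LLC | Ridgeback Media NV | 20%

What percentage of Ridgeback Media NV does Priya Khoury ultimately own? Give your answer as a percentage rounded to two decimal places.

14.10%

Priya reaches Ridgeback along 2 paths.
Via Marlow: 35% × 20% = 7%.
Via Anchor → Marlow: 71% × 50% × 20% = 7.1%.
Total: 7% + 7.1% = 14.1%.
Rounded: 14.10%.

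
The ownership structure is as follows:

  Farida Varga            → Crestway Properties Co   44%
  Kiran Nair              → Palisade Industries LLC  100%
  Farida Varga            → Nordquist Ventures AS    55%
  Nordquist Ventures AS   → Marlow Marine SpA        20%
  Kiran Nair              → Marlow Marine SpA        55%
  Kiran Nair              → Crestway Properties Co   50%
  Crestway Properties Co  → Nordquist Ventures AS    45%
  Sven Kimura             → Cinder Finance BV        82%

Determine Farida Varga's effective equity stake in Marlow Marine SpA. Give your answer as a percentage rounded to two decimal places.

Farida reaches Marlow along 2 paths.
Via Nordquist: 55% × 20% = 11%.
Via Crestway → Nordquist: 44% × 45% × 20% = 3.96%.
Total: 11% + 3.96% = 14.96%.

14.96%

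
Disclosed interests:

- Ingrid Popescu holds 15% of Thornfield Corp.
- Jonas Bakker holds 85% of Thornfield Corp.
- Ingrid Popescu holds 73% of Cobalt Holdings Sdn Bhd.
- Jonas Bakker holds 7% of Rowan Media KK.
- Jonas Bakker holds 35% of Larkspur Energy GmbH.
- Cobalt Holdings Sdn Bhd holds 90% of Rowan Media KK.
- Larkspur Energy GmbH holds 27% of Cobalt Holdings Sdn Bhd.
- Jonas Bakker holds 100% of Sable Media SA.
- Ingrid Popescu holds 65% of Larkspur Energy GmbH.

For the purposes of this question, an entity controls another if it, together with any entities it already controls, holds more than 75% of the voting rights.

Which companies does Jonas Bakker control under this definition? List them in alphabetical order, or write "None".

Sable Media SA, Thornfield Corp

Jonas holds 85% of Thornfield, so Jonas controls Thornfield.
Jonas holds 100% of Sable, so Jonas controls Sable.
No other company's threshold is met.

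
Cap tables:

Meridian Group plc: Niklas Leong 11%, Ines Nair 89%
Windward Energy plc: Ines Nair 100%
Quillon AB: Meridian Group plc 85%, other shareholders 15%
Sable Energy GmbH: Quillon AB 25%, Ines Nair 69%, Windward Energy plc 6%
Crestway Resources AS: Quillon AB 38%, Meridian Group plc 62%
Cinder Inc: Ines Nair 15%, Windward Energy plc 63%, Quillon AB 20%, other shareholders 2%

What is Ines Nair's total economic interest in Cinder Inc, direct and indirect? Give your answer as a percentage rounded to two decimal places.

Ines reaches Cinder along 3 paths.
Direct stake: 15% = 15%.
Via Windward: 100% × 63% = 63%.
Via Meridian → Quillon: 89% × 85% × 20% = 15.13%.
Total: 15% + 63% + 15.13% = 93.13%.

93.13%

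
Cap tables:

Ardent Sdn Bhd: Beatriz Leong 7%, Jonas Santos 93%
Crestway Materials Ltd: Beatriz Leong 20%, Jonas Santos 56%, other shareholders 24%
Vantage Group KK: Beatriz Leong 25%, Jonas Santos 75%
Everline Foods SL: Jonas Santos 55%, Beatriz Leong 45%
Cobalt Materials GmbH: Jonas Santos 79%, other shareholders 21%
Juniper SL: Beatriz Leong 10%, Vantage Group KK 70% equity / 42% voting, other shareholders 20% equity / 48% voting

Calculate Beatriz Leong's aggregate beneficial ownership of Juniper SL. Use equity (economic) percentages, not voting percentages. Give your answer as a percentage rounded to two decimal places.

Beatriz reaches Juniper along 2 paths.
Direct stake: 10% = 10%.
Via Vantage: 25% × 70% = 17.5%.
Total: 10% + 17.5% = 27.5%.
Rounded: 27.50%.

27.50%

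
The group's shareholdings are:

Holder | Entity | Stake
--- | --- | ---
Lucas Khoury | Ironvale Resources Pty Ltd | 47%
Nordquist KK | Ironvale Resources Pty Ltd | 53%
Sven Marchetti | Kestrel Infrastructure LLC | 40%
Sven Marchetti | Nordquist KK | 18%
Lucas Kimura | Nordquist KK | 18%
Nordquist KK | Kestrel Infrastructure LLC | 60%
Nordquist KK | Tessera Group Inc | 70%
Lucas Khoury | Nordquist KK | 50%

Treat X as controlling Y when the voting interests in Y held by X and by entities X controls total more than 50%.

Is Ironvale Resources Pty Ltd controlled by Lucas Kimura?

No

Lucas Kimura's largest direct stake is 18% in Nordquist, which does not meet the threshold, so Lucas Kimura controls no company.
Neither Lucas Kimura nor any entity Lucas Kimura controls holds any voting interest in Ironvale.
So Lucas Kimura does not control Ironvale.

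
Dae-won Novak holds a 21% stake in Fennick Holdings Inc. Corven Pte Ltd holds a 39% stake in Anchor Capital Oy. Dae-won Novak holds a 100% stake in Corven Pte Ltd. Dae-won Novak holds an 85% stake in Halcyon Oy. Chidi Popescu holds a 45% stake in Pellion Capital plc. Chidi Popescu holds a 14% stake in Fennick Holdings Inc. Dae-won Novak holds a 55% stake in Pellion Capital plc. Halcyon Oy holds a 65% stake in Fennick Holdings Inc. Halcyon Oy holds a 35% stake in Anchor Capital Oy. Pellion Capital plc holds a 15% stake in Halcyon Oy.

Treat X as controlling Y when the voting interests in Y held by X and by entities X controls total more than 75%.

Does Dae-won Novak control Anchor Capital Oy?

Dae-won holds 100% of Corven, so Dae-won controls Corven.
Dae-won holds 85% of Halcyon, so Dae-won controls Halcyon.
Halcyon and Dae-won together hold 65% + 21% = 86% of Fennick, so Dae-won controls Fennick.
In Anchor, Dae-won's side holds only 39% + 35% = 74%, not > 75%.
So Dae-won does not control Anchor.

No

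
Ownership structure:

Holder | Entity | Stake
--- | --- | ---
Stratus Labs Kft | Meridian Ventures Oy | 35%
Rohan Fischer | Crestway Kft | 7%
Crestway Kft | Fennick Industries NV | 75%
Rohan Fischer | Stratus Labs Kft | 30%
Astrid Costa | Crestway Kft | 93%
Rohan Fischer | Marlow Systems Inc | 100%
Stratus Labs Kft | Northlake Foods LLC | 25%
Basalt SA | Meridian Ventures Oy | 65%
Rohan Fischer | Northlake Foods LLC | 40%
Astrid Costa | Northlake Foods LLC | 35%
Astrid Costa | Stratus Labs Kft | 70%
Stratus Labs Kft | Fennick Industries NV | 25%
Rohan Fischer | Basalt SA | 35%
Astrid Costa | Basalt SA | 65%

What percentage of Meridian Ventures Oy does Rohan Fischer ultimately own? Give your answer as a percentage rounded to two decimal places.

Rohan reaches Meridian along 2 paths.
Via Basalt: 35% × 65% = 22.75%.
Via Stratus: 30% × 35% = 10.5%.
Total: 22.75% + 10.5% = 33.25%.

33.25%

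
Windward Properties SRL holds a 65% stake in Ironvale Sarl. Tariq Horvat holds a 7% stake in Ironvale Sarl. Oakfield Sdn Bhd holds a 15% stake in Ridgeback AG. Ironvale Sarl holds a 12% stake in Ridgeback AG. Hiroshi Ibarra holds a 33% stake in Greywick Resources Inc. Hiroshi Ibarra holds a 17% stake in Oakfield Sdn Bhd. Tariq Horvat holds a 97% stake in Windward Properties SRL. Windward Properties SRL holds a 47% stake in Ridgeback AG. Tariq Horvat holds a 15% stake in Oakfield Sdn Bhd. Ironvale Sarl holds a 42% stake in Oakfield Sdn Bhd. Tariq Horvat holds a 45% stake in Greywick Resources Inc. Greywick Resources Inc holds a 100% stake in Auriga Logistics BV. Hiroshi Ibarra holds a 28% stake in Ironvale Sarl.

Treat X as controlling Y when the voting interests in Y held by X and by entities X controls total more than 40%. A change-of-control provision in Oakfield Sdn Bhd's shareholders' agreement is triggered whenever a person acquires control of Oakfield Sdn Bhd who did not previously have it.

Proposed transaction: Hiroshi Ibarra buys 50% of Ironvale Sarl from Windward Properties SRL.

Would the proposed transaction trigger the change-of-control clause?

The purchase adds only to Hiroshi's holdings (Windward's stake shrinks), so Hiroshi is the only person who could newly come to control Oakfield.
Hiroshi's largest direct stake is 33% in Greywick, which does not meet the threshold, so Hiroshi controls no company.
In Oakfield, Hiroshi's side holds only 17%, not > 40%.
So before the transaction, Hiroshi does not control Oakfield.
After the purchase, Hiroshi's direct stake in Ironvale rises to 28% + 50% = 78%, and Windward's stake falls to 15%.
Hiroshi holds 78% of Ironvale, so Hiroshi controls Ironvale.
Hiroshi and Ironvale together hold 17% + 42% = 59% of Oakfield, so Hiroshi controls Oakfield.
Hiroshi did not control Oakfield before and does after, so the clause is triggered.

Yes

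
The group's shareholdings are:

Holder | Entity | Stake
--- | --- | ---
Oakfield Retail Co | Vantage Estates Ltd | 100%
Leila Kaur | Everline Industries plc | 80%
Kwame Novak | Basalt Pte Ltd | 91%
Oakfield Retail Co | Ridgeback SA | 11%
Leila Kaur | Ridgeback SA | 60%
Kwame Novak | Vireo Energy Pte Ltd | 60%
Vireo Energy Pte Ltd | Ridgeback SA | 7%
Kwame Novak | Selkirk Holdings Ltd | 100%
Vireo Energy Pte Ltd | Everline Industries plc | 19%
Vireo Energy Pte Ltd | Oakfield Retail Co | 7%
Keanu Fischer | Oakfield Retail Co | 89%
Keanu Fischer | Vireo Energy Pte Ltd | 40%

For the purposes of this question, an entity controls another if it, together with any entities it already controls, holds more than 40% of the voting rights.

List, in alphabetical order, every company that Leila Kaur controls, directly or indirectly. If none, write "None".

Everline Industries plc, Ridgeback SA

Leila holds 80% of Everline, so Leila controls Everline.
Leila holds 60% of Ridgeback, so Leila controls Ridgeback.
No other company's threshold is met.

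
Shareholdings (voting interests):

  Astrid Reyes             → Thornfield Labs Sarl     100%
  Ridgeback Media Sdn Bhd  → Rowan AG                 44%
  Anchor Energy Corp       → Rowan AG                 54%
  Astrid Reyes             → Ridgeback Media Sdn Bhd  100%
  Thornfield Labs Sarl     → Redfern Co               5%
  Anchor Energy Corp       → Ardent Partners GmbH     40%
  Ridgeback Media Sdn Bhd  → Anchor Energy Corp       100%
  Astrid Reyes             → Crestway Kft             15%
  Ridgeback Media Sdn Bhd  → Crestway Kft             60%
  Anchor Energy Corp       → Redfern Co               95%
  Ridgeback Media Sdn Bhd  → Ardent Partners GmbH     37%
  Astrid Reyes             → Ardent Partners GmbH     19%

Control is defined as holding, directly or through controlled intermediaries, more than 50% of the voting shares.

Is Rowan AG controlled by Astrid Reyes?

Astrid holds 100% of Ridgeback, so Astrid controls Ridgeback.
Ridgeback holds 100% of Anchor, so Astrid controls Anchor.
Anchor and Ridgeback together hold 54% + 44% = 98% of Rowan, so Astrid controls Rowan.

Yes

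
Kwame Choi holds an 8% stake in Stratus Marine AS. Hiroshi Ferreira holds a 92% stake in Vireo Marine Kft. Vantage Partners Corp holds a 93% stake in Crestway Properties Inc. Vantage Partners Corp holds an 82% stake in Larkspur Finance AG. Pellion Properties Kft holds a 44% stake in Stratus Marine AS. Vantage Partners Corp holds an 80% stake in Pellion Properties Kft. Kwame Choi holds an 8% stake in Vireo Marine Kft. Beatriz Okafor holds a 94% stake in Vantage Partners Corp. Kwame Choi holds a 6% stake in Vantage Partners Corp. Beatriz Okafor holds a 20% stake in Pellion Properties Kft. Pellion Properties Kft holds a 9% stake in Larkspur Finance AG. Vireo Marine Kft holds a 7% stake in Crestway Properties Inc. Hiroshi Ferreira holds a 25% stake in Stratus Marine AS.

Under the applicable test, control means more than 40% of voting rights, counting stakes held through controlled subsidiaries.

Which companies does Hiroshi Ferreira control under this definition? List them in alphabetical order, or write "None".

Hiroshi holds 92% of Vireo, so Hiroshi controls Vireo.
No other company's threshold is met.

Vireo Marine Kft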